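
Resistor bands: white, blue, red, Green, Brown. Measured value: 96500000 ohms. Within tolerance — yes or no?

White → 9 (first significant figure)
Blue → 6 (second significant figure)
Red → 2 (third significant figure)
Green → ×10^5 multiplier
Brown → ±1% tolerance
962 × 100000 = 96200000 Ω
Allowed range: 95238000 Ω to 97162000 Ω.
96500000 ohms lies inside that range.

yes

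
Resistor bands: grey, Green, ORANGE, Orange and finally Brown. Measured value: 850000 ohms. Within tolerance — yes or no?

yes

Grey → 8 (first significant figure)
Green → 5 (second significant figure)
Orange → 3 (third significant figure)
Orange → ×10^3 multiplier
Brown → ±1% tolerance
853 × 1000 = 853000 Ω
Allowed range: 844470 Ω to 861530 Ω.
850000 ohms lies inside that range.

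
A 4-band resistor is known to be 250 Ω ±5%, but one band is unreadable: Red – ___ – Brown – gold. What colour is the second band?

green

250 Ω = 25 × 10^1.
The second band gives digit 5 of the significand, and 5 is green.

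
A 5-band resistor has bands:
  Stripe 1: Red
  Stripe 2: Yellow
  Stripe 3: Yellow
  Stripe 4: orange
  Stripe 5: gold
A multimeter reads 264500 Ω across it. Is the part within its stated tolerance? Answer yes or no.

Red → 2 (first significant figure)
Yellow → 4 (second significant figure)
Yellow → 4 (third significant figure)
Orange → ×10^3 multiplier
Gold → ±5% tolerance
244 × 1000 = 244000 Ω
Allowed range: 231800 Ω to 256200 Ω.
264500 Ω lies outside that range.

no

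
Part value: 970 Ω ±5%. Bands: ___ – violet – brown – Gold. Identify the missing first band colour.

white

970 Ω = 97 × 10^1.
The first band gives digit 9 of the significand, and 9 is white.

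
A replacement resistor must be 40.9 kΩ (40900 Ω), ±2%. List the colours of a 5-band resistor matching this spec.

40900 Ω = 409 × 10^2.
4 → yellow
0 → black
9 → white
Multiplier 10^2 → red.
±2% tolerance → red.

yellow, black, white, red, red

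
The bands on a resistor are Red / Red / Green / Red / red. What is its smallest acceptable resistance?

22050 Ω

Red → 2 (first significant figure)
Red → 2 (second significant figure)
Green → 5 (third significant figure)
Red → ×10^2 multiplier
Red → ±2% tolerance
225 × 100 = 22500 Ω
Smallest = 22500 × (1 − 2/100) = 22050 Ω.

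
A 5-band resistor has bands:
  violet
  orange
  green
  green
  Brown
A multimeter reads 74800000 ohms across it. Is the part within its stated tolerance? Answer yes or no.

Violet → 7 (first significant figure)
Orange → 3 (second significant figure)
Green → 5 (third significant figure)
Green → ×10^5 multiplier
Brown → ±1% tolerance
735 × 100000 = 73500000 Ω
Allowed range: 72765000 Ω to 74235000 Ω.
74800000 ohms lies outside that range.

no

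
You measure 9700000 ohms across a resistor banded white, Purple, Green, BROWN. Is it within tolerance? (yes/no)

White → 9 (first significant figure)
Violet → 7 (second significant figure)
Green → ×10^5 multiplier
Brown → ±1% tolerance
97 × 100000 = 9700000 Ω
Allowed range: 9603000 Ω to 9797000 Ω.
9700000 ohms lies inside that range.

yes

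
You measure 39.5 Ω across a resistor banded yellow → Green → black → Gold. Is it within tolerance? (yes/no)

no

Yellow → 4 (first significant figure)
Green → 5 (second significant figure)
Black → ×1 multiplier
Gold → ±5% tolerance
45 × 1 = 45 Ω
Allowed range: 42.75 Ω to 47.25 Ω.
39.5 Ω lies outside that range.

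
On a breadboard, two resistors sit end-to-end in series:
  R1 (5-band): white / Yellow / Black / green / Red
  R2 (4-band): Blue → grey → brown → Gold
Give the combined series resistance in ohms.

R1: white, yellow, black → 940; green ×10^5 → 94000000 Ω.
R2: blue, grey → 68; brown ×10 → 680 Ω.
Series: 94000000 + 680 = 94000680 Ω.

94000680 Ω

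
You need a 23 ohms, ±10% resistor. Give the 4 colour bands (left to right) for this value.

red, orange, black, silver

23 Ω = 23 × 10^0.
2 → red
3 → orange
Multiplier 10^0 → black.
±10% tolerance → silver.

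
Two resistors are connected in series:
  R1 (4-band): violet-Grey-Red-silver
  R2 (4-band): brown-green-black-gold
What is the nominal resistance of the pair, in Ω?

7815 Ω

R1: violet, grey → 78; red ×10^2 → 7800 Ω.
R2: brown, green → 15; black ×1 → 15 Ω.
Series: 7800 + 15 = 7815 Ω.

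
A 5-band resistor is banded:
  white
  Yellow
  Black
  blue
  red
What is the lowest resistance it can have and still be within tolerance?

921200000 Ω

White → 9 (first significant figure)
Yellow → 4 (second significant figure)
Black → 0 (third significant figure)
Blue → ×10^6 multiplier
Red → ±2% tolerance
940 × 1000000 = 940000000 Ω
Lowest = 940000000 × (1 − 2/100) = 921200000 Ω.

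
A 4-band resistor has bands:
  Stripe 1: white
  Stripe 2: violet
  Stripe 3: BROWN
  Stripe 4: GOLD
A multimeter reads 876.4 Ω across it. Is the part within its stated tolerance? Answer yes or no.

no

White → 9 (first significant figure)
Violet → 7 (second significant figure)
Brown → ×10 multiplier
Gold → ±5% tolerance
97 × 10 = 970 Ω
Allowed range: 921.5 Ω to 1018.5 Ω.
876.4 Ω lies outside that range.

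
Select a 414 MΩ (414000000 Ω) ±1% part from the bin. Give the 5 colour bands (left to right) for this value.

yellow, brown, yellow, blue, brown

414000000 Ω = 414 × 10^6.
4 → yellow
1 → brown
4 → yellow
Multiplier 10^6 → blue.
±1% tolerance → brown.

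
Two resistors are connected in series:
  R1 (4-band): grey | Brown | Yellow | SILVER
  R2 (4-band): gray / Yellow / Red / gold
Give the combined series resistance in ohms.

818400 Ω

R1: grey, brown → 81; yellow ×10^4 → 810000 Ω.
R2: grey, yellow → 84; red ×10^2 → 8400 Ω.
Series: 810000 + 8400 = 818400 Ω.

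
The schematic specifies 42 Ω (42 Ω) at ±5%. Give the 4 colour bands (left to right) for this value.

yellow, red, black, gold

42 Ω = 42 × 10^0.
4 → yellow
2 → red
Multiplier 10^0 → black.
±5% tolerance → gold.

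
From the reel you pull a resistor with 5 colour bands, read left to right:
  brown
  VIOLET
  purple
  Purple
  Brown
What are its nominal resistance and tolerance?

1770000000 Ω ±1%

Brown → 1 (first significant figure)
Violet → 7 (second significant figure)
Violet → 7 (third significant figure)
Violet → ×10^7 multiplier
Brown → ±1% tolerance
177 × 10000000 = 1770000000 Ω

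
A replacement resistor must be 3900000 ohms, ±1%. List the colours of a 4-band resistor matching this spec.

3900000 Ω = 39 × 10^5.
3 → orange
9 → white
Multiplier 10^5 → green.
±1% tolerance → brown.

orange, white, green, brown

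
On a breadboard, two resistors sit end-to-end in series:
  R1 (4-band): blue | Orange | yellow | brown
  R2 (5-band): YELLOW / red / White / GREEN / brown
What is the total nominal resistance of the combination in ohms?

R1: blue, orange → 63; yellow ×10^4 → 630000 Ω.
R2: yellow, red, white → 429; green ×10^5 → 42900000 Ω.
Series: 630000 + 42900000 = 43530000 Ω.

43530000 Ω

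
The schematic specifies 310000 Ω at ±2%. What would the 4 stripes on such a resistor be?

310000 Ω = 31 × 10^4.
3 → orange
1 → brown
Multiplier 10^4 → yellow.
±2% tolerance → red.

orange, brown, yellow, red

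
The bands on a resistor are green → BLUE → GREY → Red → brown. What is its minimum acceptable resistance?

56232 Ω

Green → 5 (first significant figure)
Blue → 6 (second significant figure)
Grey → 8 (third significant figure)
Red → ×10^2 multiplier
Brown → ±1% tolerance
568 × 100 = 56800 Ω
Minimum = 56800 × (1 − 1/100) = 56232 Ω.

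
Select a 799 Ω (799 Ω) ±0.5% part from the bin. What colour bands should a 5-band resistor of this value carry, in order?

799 Ω = 799 × 10^0.
7 → violet
9 → white
9 → white
Multiplier 10^0 → black.
±0.5% tolerance → green.

violet, white, white, black, green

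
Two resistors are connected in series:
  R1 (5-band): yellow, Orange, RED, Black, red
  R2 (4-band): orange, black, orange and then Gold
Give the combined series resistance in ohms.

30432 Ω

R1: yellow, orange, red → 432; black ×1 → 432 Ω.
R2: orange, black → 30; orange ×10^3 → 30000 Ω.
Series: 432 + 30000 = 30432 Ω.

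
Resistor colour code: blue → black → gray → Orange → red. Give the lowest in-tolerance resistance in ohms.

595840 Ω

Blue → 6 (first significant figure)
Black → 0 (second significant figure)
Grey → 8 (third significant figure)
Orange → ×10^3 multiplier
Red → ±2% tolerance
608 × 1000 = 608000 Ω
Lowest = 608000 × (1 − 2/100) = 595840 Ω.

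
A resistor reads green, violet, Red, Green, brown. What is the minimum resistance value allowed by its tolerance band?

56628000 Ω

Green → 5 (first significant figure)
Violet → 7 (second significant figure)
Red → 2 (third significant figure)
Green → ×10^5 multiplier
Brown → ±1% tolerance
572 × 100000 = 57200000 Ω
Minimum = 57200000 × (1 − 1/100) = 56628000 Ω.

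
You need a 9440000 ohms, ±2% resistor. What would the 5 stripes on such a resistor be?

white, yellow, yellow, yellow, red

9440000 Ω = 944 × 10^4.
9 → white
4 → yellow
4 → yellow
Multiplier 10^4 → yellow.
±2% tolerance → red.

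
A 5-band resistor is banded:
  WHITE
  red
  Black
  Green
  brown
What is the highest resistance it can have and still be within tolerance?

92920000 Ω

White → 9 (first significant figure)
Red → 2 (second significant figure)
Black → 0 (third significant figure)
Green → ×10^5 multiplier
Brown → ±1% tolerance
920 × 100000 = 92000000 Ω
Highest = 92000000 × (1 + 1/100) = 92920000 Ω.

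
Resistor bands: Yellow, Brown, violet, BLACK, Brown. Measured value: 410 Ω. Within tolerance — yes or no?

no

Yellow → 4 (first significant figure)
Brown → 1 (second significant figure)
Violet → 7 (third significant figure)
Black → ×1 multiplier
Brown → ±1% tolerance
417 × 1 = 417 Ω
Allowed range: 412.83 Ω to 421.17 Ω.
410 Ω lies outside that range.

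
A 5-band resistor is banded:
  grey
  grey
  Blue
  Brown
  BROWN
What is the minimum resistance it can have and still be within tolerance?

Grey → 8 (first significant figure)
Grey → 8 (second significant figure)
Blue → 6 (third significant figure)
Brown → ×10 multiplier
Brown → ±1% tolerance
886 × 10 = 8860 Ω
Minimum = 8860 × (1 − 1/100) = 8771.4 Ω.

8771.4 Ω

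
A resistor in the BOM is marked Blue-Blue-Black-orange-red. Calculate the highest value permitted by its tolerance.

Blue → 6 (first significant figure)
Blue → 6 (second significant figure)
Black → 0 (third significant figure)
Orange → ×10^3 multiplier
Red → ±2% tolerance
660 × 1000 = 660000 Ω
Highest = 660000 × (1 + 2/100) = 673200 Ω.

673200 Ω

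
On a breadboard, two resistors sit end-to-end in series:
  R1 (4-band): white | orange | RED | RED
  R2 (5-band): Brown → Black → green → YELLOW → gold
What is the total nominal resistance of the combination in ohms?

1059300 Ω

R1: white, orange → 93; red ×10^2 → 9300 Ω.
R2: brown, black, green → 105; yellow ×10^4 → 1050000 Ω.
Series: 9300 + 1050000 = 1059300 Ω.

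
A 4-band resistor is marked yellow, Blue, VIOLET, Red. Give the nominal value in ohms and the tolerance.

460000000 Ω ±2%

Yellow → 4 (first significant figure)
Blue → 6 (second significant figure)
Violet → ×10^7 multiplier
Red → ±2% tolerance
46 × 10000000 = 460000000 Ω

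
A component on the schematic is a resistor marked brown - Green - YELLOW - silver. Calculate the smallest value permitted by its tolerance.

135000 Ω

Brown → 1 (first significant figure)
Green → 5 (second significant figure)
Yellow → ×10^4 multiplier
Silver → ±10% tolerance
15 × 10000 = 150000 Ω
Smallest = 150000 × (1 − 10/100) = 135000 Ω.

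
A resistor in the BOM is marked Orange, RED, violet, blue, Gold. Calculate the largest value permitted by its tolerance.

Orange → 3 (first significant figure)
Red → 2 (second significant figure)
Violet → 7 (third significant figure)
Blue → ×10^6 multiplier
Gold → ±5% tolerance
327 × 1000000 = 327000000 Ω
Largest = 327000000 × (1 + 5/100) = 343350000 Ω.

343350000 Ω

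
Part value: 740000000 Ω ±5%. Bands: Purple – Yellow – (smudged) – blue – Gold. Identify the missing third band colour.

740000000 Ω = 740 × 10^6.
The third band gives digit 0 of the significand, and 0 is black.

black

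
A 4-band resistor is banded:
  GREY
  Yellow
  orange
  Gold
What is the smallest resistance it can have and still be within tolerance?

79800 Ω

Grey → 8 (first significant figure)
Yellow → 4 (second significant figure)
Orange → ×10^3 multiplier
Gold → ±5% tolerance
84 × 1000 = 84000 Ω
Smallest = 84000 × (1 − 5/100) = 79800 Ω.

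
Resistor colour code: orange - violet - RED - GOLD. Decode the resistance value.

3700 Ω

Orange → 3 (first significant figure)
Violet → 7 (second significant figure)
Red → ×10^2 multiplier
37 × 100 = 3700 Ω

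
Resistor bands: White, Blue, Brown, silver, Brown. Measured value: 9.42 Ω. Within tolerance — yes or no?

White → 9 (first significant figure)
Blue → 6 (second significant figure)
Brown → 1 (third significant figure)
Silver → ×0.01 multiplier
Brown → ±1% tolerance
961 × 0.01 = 9.61 Ω
Allowed range: 9.5139 Ω to 9.7061 Ω.
9.42 Ω lies outside that range.

no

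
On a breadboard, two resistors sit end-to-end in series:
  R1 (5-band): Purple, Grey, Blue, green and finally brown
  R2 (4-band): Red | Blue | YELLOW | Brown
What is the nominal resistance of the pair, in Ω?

78860000 Ω

R1: violet, grey, blue → 786; green ×10^5 → 78600000 Ω.
R2: red, blue → 26; yellow ×10^4 → 260000 Ω.
Series: 78600000 + 260000 = 78860000 Ω.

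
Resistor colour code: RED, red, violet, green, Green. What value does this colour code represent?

Red → 2 (first significant figure)
Red → 2 (second significant figure)
Violet → 7 (third significant figure)
Green → ×10^5 multiplier
227 × 100000 = 22700000 Ω

22700000 Ω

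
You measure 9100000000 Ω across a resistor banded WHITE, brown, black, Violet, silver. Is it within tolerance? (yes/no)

yes

White → 9 (first significant figure)
Brown → 1 (second significant figure)
Black → 0 (third significant figure)
Violet → ×10^7 multiplier
Silver → ±10% tolerance
910 × 10000000 = 9100000000 Ω
Allowed range: 8190000000 Ω to 10010000000 Ω.
9100000000 Ω lies inside that range.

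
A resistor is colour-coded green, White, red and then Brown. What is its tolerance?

±1%

The last band, brown, is the tolerance band.
Brown corresponds to ±1%.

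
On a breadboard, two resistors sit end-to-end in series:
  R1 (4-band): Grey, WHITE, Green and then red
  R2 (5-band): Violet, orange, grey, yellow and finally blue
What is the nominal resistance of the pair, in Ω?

R1: grey, white → 89; green ×10^5 → 8900000 Ω.
R2: violet, orange, grey → 738; yellow ×10^4 → 7380000 Ω.
Series: 8900000 + 7380000 = 16280000 Ω.

16280000 Ω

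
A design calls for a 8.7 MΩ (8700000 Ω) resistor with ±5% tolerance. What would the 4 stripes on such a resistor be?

8700000 Ω = 87 × 10^5.
8 → grey
7 → violet
Multiplier 10^5 → green.
±5% tolerance → gold.

grey, violet, green, gold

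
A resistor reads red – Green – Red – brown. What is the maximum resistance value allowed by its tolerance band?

2525 Ω

Red → 2 (first significant figure)
Green → 5 (second significant figure)
Red → ×10^2 multiplier
Brown → ±1% tolerance
25 × 100 = 2500 Ω
Maximum = 2500 × (1 + 1/100) = 2525 Ω.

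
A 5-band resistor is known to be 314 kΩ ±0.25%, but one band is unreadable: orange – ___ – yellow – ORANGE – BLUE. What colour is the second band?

brown

314000 Ω = 314 × 10^3.
The second band gives digit 1 of the significand, and 1 is brown.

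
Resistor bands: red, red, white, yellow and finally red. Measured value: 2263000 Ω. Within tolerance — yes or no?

yes

Red → 2 (first significant figure)
Red → 2 (second significant figure)
White → 9 (third significant figure)
Yellow → ×10^4 multiplier
Red → ±2% tolerance
229 × 10000 = 2290000 Ω
Allowed range: 2244200 Ω to 2335800 Ω.
2263000 Ω lies inside that range.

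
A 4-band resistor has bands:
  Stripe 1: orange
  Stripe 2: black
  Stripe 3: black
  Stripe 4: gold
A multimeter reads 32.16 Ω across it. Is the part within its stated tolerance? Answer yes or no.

Orange → 3 (first significant figure)
Black → 0 (second significant figure)
Black → ×1 multiplier
Gold → ±5% tolerance
30 × 1 = 30 Ω
Allowed range: 28.5 Ω to 31.5 Ω.
32.16 Ω lies outside that range.

no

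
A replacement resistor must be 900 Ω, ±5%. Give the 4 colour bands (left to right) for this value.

900 Ω = 90 × 10^1.
9 → white
0 → black
Multiplier 10^1 → brown.
±5% tolerance → gold.

white, black, brown, gold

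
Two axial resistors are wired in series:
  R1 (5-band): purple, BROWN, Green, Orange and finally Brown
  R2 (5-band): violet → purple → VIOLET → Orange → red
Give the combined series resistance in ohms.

1492000 Ω

R1: violet, brown, green → 715; orange ×10^3 → 715000 Ω.
R2: violet, violet, violet → 777; orange ×10^3 → 777000 Ω.
Series: 715000 + 777000 = 1492000 Ω.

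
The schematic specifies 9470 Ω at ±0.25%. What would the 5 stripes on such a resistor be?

white, yellow, violet, brown, blue

9470 Ω = 947 × 10^1.
9 → white
4 → yellow
7 → violet
Multiplier 10^1 → brown.
±0.25% tolerance → blue.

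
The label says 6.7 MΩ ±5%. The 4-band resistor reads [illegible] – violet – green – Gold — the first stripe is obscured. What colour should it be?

6700000 Ω = 67 × 10^5.
The first band gives digit 6 of the significand, and 6 is blue.

blue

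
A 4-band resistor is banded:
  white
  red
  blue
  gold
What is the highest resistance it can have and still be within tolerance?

96600000 Ω

White → 9 (first significant figure)
Red → 2 (second significant figure)
Blue → ×10^6 multiplier
Gold → ±5% tolerance
92 × 1000000 = 92000000 Ω
Highest = 92000000 × (1 + 5/100) = 96600000 Ω.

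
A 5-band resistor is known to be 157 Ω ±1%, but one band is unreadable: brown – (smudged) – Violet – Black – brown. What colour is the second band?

green

157 Ω = 157 × 10^0.
The second band gives digit 5 of the significand, and 5 is green.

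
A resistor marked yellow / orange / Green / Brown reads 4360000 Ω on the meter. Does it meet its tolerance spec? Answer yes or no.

Yellow → 4 (first significant figure)
Orange → 3 (second significant figure)
Green → ×10^5 multiplier
Brown → ±1% tolerance
43 × 100000 = 4300000 Ω
Allowed range: 4257000 Ω to 4343000 Ω.
4360000 Ω lies outside that range.

no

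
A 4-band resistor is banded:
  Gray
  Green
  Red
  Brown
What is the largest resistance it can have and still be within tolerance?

Grey → 8 (first significant figure)
Green → 5 (second significant figure)
Red → ×10^2 multiplier
Brown → ±1% tolerance
85 × 100 = 8500 Ω
Largest = 8500 × (1 + 1/100) = 8585 Ω.

8585 Ω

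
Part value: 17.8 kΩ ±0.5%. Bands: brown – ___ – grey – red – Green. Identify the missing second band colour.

violet

17800 Ω = 178 × 10^2.
The second band gives digit 7 of the significand, and 7 is violet.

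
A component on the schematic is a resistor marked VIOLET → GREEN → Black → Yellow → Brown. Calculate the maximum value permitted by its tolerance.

7575000 Ω

Violet → 7 (first significant figure)
Green → 5 (second significant figure)
Black → 0 (third significant figure)
Yellow → ×10^4 multiplier
Brown → ±1% tolerance
750 × 10000 = 7500000 Ω
Maximum = 7500000 × (1 + 1/100) = 7575000 Ω.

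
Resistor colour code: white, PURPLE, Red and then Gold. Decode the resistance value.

White → 9 (first significant figure)
Violet → 7 (second significant figure)
Red → ×10^2 multiplier
97 × 100 = 9700 Ω

9700 Ω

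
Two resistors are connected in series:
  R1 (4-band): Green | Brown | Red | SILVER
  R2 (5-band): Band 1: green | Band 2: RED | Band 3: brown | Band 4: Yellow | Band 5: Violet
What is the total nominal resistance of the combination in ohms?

R1: green, brown → 51; red ×10^2 → 5100 Ω.
R2: green, red, brown → 521; yellow ×10^4 → 5210000 Ω.
Series: 5100 + 5210000 = 5215100 Ω.

5215100 Ω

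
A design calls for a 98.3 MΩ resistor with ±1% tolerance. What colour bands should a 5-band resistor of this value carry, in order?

white, grey, orange, green, brown

98300000 Ω = 983 × 10^5.
9 → white
8 → grey
3 → orange
Multiplier 10^5 → green.
±1% tolerance → brown.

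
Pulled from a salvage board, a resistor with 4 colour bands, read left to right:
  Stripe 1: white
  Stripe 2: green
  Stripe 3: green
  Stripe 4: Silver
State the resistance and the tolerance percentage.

9500000 Ω ±10%

White → 9 (first significant figure)
Green → 5 (second significant figure)
Green → ×10^5 multiplier
Silver → ±10% tolerance
95 × 100000 = 9500000 Ω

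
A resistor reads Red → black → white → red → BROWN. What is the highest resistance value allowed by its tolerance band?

21109 Ω

Red → 2 (first significant figure)
Black → 0 (second significant figure)
White → 9 (third significant figure)
Red → ×10^2 multiplier
Brown → ±1% tolerance
209 × 100 = 20900 Ω
Highest = 20900 × (1 + 1/100) = 21109 Ω.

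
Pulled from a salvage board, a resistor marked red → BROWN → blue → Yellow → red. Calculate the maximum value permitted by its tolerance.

Red → 2 (first significant figure)
Brown → 1 (second significant figure)
Blue → 6 (third significant figure)
Yellow → ×10^4 multiplier
Red → ±2% tolerance
216 × 10000 = 2160000 Ω
Maximum = 2160000 × (1 + 2/100) = 2203200 Ω.

2203200 Ω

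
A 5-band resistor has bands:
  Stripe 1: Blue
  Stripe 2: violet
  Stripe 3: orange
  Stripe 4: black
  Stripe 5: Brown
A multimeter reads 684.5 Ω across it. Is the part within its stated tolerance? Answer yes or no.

Blue → 6 (first significant figure)
Violet → 7 (second significant figure)
Orange → 3 (third significant figure)
Black → ×1 multiplier
Brown → ±1% tolerance
673 × 1 = 673 Ω
Allowed range: 666.27 Ω to 679.73 Ω.
684.5 Ω lies outside that range.

no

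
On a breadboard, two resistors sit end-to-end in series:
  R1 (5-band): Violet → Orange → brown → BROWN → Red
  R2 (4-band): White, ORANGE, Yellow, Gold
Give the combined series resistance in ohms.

R1: violet, orange, brown → 731; brown ×10 → 7310 Ω.
R2: white, orange → 93; yellow ×10^4 → 930000 Ω.
Series: 7310 + 930000 = 937310 Ω.

937310 Ω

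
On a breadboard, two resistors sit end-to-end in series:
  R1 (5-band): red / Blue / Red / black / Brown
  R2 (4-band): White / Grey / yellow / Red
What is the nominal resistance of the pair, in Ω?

R1: red, blue, red → 262; black ×1 → 262 Ω.
R2: white, grey → 98; yellow ×10^4 → 980000 Ω.
Series: 262 + 980000 = 980262 Ω.

980262 Ω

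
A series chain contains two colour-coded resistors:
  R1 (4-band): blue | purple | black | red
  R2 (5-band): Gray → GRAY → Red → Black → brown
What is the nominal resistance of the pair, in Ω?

949 Ω

R1: blue, violet → 67; black ×1 → 67 Ω.
R2: grey, grey, red → 882; black ×1 → 882 Ω.
Series: 67 + 882 = 949 Ω.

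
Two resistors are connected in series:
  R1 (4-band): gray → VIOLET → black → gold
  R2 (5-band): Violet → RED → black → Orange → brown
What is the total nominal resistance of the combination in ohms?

R1: grey, violet → 87; black ×1 → 87 Ω.
R2: violet, red, black → 720; orange ×10^3 → 720000 Ω.
Series: 87 + 720000 = 720087 Ω.

720087 Ω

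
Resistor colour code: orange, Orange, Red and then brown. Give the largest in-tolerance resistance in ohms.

3333 Ω

Orange → 3 (first significant figure)
Orange → 3 (second significant figure)
Red → ×10^2 multiplier
Brown → ±1% tolerance
33 × 100 = 3300 Ω
Largest = 3300 × (1 + 1/100) = 3333 Ω.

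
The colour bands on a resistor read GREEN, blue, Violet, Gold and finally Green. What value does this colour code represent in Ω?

Green → 5 (first significant figure)
Blue → 6 (second significant figure)
Violet → 7 (third significant figure)
Gold → ×0.1 multiplier
567 × 0.1 = 56.7 Ω

56.7 Ω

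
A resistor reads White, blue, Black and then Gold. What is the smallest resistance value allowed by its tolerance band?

White → 9 (first significant figure)
Blue → 6 (second significant figure)
Black → ×1 multiplier
Gold → ±5% tolerance
96 × 1 = 96 Ω
Smallest = 96 × (1 − 5/100) = 91.2 Ω.

91.2 Ω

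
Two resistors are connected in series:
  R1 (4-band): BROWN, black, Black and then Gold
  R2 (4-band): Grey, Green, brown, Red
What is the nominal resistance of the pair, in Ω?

R1: brown, black → 10; black ×1 → 10 Ω.
R2: grey, green → 85; brown ×10 → 850 Ω.
Series: 10 + 850 = 860 Ω.

860 Ω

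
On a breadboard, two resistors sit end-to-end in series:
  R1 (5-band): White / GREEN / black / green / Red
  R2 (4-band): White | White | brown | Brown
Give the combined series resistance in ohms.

95000990 Ω

R1: white, green, black → 950; green ×10^5 → 95000000 Ω.
R2: white, white → 99; brown ×10 → 990 Ω.
Series: 95000000 + 990 = 95000990 Ω.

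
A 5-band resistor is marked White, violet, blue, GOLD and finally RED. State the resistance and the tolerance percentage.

White → 9 (first significant figure)
Violet → 7 (second significant figure)
Blue → 6 (third significant figure)
Gold → ×0.1 multiplier
Red → ±2% tolerance
976 × 0.1 = 97.6 Ω

97.6 Ω ±2%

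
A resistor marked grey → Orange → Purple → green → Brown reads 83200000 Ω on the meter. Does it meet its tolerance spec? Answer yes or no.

yes

Grey → 8 (first significant figure)
Orange → 3 (second significant figure)
Violet → 7 (third significant figure)
Green → ×10^5 multiplier
Brown → ±1% tolerance
837 × 100000 = 83700000 Ω
Allowed range: 82863000 Ω to 84537000 Ω.
83200000 Ω lies inside that range.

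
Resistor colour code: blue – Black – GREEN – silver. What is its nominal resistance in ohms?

6000000 Ω

Blue → 6 (first significant figure)
Black → 0 (second significant figure)
Green → ×10^5 multiplier
60 × 100000 = 6000000 Ω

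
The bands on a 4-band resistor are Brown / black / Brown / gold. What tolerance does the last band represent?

±5%

The last band, gold, is the tolerance band.
Gold corresponds to ±5%.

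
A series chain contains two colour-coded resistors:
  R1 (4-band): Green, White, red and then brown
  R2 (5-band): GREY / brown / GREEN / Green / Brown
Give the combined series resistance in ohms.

R1: green, white → 59; red ×10^2 → 5900 Ω.
R2: grey, brown, green → 815; green ×10^5 → 81500000 Ω.
Series: 5900 + 81500000 = 81505900 Ω.

81505900 Ω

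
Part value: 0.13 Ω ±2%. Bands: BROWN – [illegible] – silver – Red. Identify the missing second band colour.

0.13 Ω = 13 × 10^-2.
The second band gives digit 3 of the significand, and 3 is orange.

orange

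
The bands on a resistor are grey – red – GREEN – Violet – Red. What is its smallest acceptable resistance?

Grey → 8 (first significant figure)
Red → 2 (second significant figure)
Green → 5 (third significant figure)
Violet → ×10^7 multiplier
Red → ±2% tolerance
825 × 10000000 = 8250000000 Ω
Smallest = 8250000000 × (1 − 2/100) = 8085000000 Ω.

8085000000 Ω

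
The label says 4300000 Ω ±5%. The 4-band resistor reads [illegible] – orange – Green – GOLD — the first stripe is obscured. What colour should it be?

4300000 Ω = 43 × 10^5.
The first band gives digit 4 of the significand, and 4 is yellow.

yellow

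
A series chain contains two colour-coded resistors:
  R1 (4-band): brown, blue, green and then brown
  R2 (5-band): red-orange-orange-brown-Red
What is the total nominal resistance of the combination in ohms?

R1: brown, blue → 16; green ×10^5 → 1600000 Ω.
R2: red, orange, orange → 233; brown ×10 → 2330 Ω.
Series: 1600000 + 2330 = 1602330 Ω.

1602330 Ω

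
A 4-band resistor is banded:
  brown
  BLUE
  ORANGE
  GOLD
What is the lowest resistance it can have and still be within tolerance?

15200 Ω

Brown → 1 (first significant figure)
Blue → 6 (second significant figure)
Orange → ×10^3 multiplier
Gold → ±5% tolerance
16 × 1000 = 16000 Ω
Lowest = 16000 × (1 − 5/100) = 15200 Ω.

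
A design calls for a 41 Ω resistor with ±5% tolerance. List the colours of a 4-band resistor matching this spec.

yellow, brown, black, gold

41 Ω = 41 × 10^0.
4 → yellow
1 → brown
Multiplier 10^0 → black.
±5% tolerance → gold.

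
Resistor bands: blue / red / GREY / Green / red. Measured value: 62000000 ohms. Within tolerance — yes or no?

yes

Blue → 6 (first significant figure)
Red → 2 (second significant figure)
Grey → 8 (third significant figure)
Green → ×10^5 multiplier
Red → ±2% tolerance
628 × 100000 = 62800000 Ω
Allowed range: 61544000 Ω to 64056000 Ω.
62000000 ohms lies inside that range.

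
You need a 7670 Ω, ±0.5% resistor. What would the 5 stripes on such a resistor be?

violet, blue, violet, brown, green

7670 Ω = 767 × 10^1.
7 → violet
6 → blue
7 → violet
Multiplier 10^1 → brown.
±0.5% tolerance → green.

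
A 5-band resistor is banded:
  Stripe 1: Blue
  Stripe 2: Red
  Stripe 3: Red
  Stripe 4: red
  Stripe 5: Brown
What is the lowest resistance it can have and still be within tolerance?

61578 Ω

Blue → 6 (first significant figure)
Red → 2 (second significant figure)
Red → 2 (third significant figure)
Red → ×10^2 multiplier
Brown → ±1% tolerance
622 × 100 = 62200 Ω
Lowest = 62200 × (1 − 1/100) = 61578 Ω.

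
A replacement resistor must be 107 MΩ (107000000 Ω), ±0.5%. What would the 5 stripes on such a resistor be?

brown, black, violet, blue, green

107000000 Ω = 107 × 10^6.
1 → brown
0 → black
7 → violet
Multiplier 10^6 → blue.
±0.5% tolerance → green.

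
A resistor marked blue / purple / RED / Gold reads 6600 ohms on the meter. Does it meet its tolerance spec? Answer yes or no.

Blue → 6 (first significant figure)
Violet → 7 (second significant figure)
Red → ×10^2 multiplier
Gold → ±5% tolerance
67 × 100 = 6700 Ω
Allowed range: 6365 Ω to 7035 Ω.
6600 ohms lies inside that range.

yes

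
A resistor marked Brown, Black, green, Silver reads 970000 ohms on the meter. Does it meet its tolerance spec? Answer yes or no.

yes

Brown → 1 (first significant figure)
Black → 0 (second significant figure)
Green → ×10^5 multiplier
Silver → ±10% tolerance
10 × 100000 = 1000000 Ω
Allowed range: 900000 Ω to 1100000 Ω.
970000 ohms lies inside that range.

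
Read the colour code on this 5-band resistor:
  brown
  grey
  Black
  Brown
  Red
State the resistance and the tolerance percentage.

Brown → 1 (first significant figure)
Grey → 8 (second significant figure)
Black → 0 (third significant figure)
Brown → ×10 multiplier
Red → ±2% tolerance
180 × 10 = 1800 Ω

1800 Ω ±2%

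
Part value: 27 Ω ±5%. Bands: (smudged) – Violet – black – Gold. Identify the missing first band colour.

red

27 Ω = 27 × 10^0.
The first band gives digit 2 of the significand, and 2 is red.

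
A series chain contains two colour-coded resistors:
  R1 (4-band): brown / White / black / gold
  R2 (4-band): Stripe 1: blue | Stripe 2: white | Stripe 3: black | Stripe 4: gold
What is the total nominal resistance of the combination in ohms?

88 Ω

R1: brown, white → 19; black ×1 → 19 Ω.
R2: blue, white → 69; black ×1 → 69 Ω.
Series: 19 + 69 = 88 Ω.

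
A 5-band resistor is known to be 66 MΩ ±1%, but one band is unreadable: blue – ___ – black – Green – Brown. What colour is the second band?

66000000 Ω = 660 × 10^5.
The second band gives digit 6 of the significand, and 6 is blue.

blue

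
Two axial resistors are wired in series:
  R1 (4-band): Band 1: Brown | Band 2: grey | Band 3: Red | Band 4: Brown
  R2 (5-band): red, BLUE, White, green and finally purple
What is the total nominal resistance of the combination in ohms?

R1: brown, grey → 18; red ×10^2 → 1800 Ω.
R2: red, blue, white → 269; green ×10^5 → 26900000 Ω.
Series: 1800 + 26900000 = 26901800 Ω.

26901800 Ω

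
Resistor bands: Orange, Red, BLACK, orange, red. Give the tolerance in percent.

The last band, red, is the tolerance band.
Red corresponds to ±2%.

±2%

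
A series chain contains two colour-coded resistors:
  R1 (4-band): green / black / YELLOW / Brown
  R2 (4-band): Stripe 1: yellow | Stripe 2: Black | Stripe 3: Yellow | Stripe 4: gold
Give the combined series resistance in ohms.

900000 Ω

R1: green, black → 50; yellow ×10^4 → 500000 Ω.
R2: yellow, black → 40; yellow ×10^4 → 400000 Ω.
Series: 500000 + 400000 = 900000 Ω.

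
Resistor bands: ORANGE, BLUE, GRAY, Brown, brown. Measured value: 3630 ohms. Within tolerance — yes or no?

Orange → 3 (first significant figure)
Blue → 6 (second significant figure)
Grey → 8 (third significant figure)
Brown → ×10 multiplier
Brown → ±1% tolerance
368 × 10 = 3680 Ω
Allowed range: 3643.2 Ω to 3716.8 Ω.
3630 ohms lies outside that range.

no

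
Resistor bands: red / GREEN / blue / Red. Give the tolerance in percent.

±2%

The last band, red, is the tolerance band.
Red corresponds to ±2%.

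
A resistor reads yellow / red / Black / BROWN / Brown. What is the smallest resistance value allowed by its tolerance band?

Yellow → 4 (first significant figure)
Red → 2 (second significant figure)
Black → 0 (third significant figure)
Brown → ×10 multiplier
Brown → ±1% tolerance
420 × 10 = 4200 Ω
Smallest = 4200 × (1 − 1/100) = 4158 Ω.

4158 Ω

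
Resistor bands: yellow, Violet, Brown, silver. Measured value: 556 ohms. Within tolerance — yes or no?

no

Yellow → 4 (first significant figure)
Violet → 7 (second significant figure)
Brown → ×10 multiplier
Silver → ±10% tolerance
47 × 10 = 470 Ω
Allowed range: 423 Ω to 517 Ω.
556 ohms lies outside that range.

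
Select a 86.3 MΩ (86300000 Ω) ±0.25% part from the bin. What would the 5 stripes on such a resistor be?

86300000 Ω = 863 × 10^5.
8 → grey
6 → blue
3 → orange
Multiplier 10^5 → green.
±0.25% tolerance → blue.

grey, blue, orange, green, blue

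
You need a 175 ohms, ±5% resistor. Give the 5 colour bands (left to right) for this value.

brown, violet, green, black, gold

175 Ω = 175 × 10^0.
1 → brown
7 → violet
5 → green
Multiplier 10^0 → black.
±5% tolerance → gold.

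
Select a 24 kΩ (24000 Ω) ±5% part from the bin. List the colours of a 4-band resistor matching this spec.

red, yellow, orange, gold

24000 Ω = 24 × 10^3.
2 → red
4 → yellow
Multiplier 10^3 → orange.
±5% tolerance → gold.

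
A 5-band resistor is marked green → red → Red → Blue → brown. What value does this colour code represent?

522000000 Ω

Green → 5 (first significant figure)
Red → 2 (second significant figure)
Red → 2 (third significant figure)
Blue → ×10^6 multiplier
522 × 1000000 = 522000000 Ω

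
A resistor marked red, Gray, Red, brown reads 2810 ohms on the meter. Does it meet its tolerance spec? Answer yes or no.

Red → 2 (first significant figure)
Grey → 8 (second significant figure)
Red → ×10^2 multiplier
Brown → ±1% tolerance
28 × 100 = 2800 Ω
Allowed range: 2772 Ω to 2828 Ω.
2810 ohms lies inside that range.

yes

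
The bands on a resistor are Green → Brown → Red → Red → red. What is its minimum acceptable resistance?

50176 Ω

Green → 5 (first significant figure)
Brown → 1 (second significant figure)
Red → 2 (third significant figure)
Red → ×10^2 multiplier
Red → ±2% tolerance
512 × 100 = 51200 Ω
Minimum = 51200 × (1 − 2/100) = 50176 Ω.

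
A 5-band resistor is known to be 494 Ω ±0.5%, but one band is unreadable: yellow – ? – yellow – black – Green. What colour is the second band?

494 Ω = 494 × 10^0.
The second band gives digit 9 of the significand, and 9 is white.

white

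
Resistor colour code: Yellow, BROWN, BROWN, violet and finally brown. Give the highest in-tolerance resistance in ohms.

4151100000 Ω

Yellow → 4 (first significant figure)
Brown → 1 (second significant figure)
Brown → 1 (third significant figure)
Violet → ×10^7 multiplier
Brown → ±1% tolerance
411 × 10000000 = 4110000000 Ω
Highest = 4110000000 × (1 + 1/100) = 4151100000 Ω.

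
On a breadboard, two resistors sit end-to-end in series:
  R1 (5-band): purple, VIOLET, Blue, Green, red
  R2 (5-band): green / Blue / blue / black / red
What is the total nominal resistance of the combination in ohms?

77600566 Ω

R1: violet, violet, blue → 776; green ×10^5 → 77600000 Ω.
R2: green, blue, blue → 566; black ×1 → 566 Ω.
Series: 77600000 + 566 = 77600566 Ω.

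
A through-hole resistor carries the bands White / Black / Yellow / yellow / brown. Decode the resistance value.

White → 9 (first significant figure)
Black → 0 (second significant figure)
Yellow → 4 (third significant figure)
Yellow → ×10^4 multiplier
904 × 10000 = 9040000 Ω

9040000 Ω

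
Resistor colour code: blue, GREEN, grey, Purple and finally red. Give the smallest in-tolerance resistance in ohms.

Blue → 6 (first significant figure)
Green → 5 (second significant figure)
Grey → 8 (third significant figure)
Violet → ×10^7 multiplier
Red → ±2% tolerance
658 × 10000000 = 6580000000 Ω
Smallest = 6580000000 × (1 − 2/100) = 6448400000 Ω.

6448400000 Ω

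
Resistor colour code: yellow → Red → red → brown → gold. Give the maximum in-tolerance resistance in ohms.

Yellow → 4 (first significant figure)
Red → 2 (second significant figure)
Red → 2 (third significant figure)
Brown → ×10 multiplier
Gold → ±5% tolerance
422 × 10 = 4220 Ω
Maximum = 4220 × (1 + 5/100) = 4431 Ω.

4431 Ω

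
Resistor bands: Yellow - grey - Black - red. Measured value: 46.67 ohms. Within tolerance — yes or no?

no

Yellow → 4 (first significant figure)
Grey → 8 (second significant figure)
Black → ×1 multiplier
Red → ±2% tolerance
48 × 1 = 48 Ω
Allowed range: 47.04 Ω to 48.96 Ω.
46.67 ohms lies outside that range.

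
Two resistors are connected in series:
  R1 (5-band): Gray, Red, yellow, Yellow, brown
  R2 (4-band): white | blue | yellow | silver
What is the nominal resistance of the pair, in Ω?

R1: grey, red, yellow → 824; yellow ×10^4 → 8240000 Ω.
R2: white, blue → 96; yellow ×10^4 → 960000 Ω.
Series: 8240000 + 960000 = 9200000 Ω.

9200000 Ω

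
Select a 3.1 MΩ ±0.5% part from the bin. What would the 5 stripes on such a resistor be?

3100000 Ω = 310 × 10^4.
3 → orange
1 → brown
0 → black
Multiplier 10^4 → yellow.
±0.5% tolerance → green.

orange, brown, black, yellow, green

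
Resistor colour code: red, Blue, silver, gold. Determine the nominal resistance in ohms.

Red → 2 (first significant figure)
Blue → 6 (second significant figure)
Silver → ×0.01 multiplier
26 × 0.01 = 0.26 Ω

0.26 Ω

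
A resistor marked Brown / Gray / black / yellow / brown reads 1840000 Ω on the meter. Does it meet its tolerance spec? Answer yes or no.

Brown → 1 (first significant figure)
Grey → 8 (second significant figure)
Black → 0 (third significant figure)
Yellow → ×10^4 multiplier
Brown → ±1% tolerance
180 × 10000 = 1800000 Ω
Allowed range: 1782000 Ω to 1818000 Ω.
1840000 Ω lies outside that range.

no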